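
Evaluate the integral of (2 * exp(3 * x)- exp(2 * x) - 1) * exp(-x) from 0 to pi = (-1 + exp(pi))*(-exp(-pi) + exp(pi))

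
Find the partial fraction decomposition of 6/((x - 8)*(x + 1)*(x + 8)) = 3/(56*(x + 8)) - 2/(21*(x + 1)) + 1/(24*(x - 8))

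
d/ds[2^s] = 2^s*log(2)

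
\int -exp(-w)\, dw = exp(-w) + C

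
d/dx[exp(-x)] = -exp(-x)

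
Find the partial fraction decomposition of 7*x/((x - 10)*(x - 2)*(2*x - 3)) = 42/(17*(2*x - 3)) - 7/(4*(x - 2)) + 35/(68*(x - 10))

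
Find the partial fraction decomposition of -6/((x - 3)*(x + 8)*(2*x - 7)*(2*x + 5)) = -2/(121*(2*x + 5)) - 2/(23*(2*x - 7)) + 6/(2783*(x + 8)) + 6/(121*(x - 3))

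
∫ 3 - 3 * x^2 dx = -x^3 + 3*x + C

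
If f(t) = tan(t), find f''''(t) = 24*tan(t)^5 + 40*tan(t)^3 + 16*tan(t)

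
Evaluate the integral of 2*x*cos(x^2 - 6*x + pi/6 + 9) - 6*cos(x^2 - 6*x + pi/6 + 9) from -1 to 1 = sin(pi/6 + 4) - sin(pi/6 + 16)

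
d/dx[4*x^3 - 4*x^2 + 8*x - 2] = 12*x^2 - 8*x + 8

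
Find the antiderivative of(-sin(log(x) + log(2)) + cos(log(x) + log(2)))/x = sqrt(2)*sin(log(x) + log(2) + pi/4) + C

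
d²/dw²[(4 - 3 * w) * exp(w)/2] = -3*w*exp(w)/2 - exp(w)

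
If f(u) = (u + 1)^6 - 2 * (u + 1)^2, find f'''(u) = 120*u^3 + 360*u^2 + 360*u + 120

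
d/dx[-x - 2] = -1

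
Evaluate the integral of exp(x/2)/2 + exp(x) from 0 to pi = -2 + exp(pi/2) + exp(pi)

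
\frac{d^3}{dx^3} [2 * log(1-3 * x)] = 108/(27*x^3 - 27*x^2 + 9*x - 1)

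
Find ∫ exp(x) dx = exp(x) + C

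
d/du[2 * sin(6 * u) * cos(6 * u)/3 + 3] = -4*sin(6*u)^2 + 4*cos(6*u)^2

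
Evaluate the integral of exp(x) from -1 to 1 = E - exp(-1)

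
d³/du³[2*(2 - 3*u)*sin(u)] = 6*u*cos(u) + 18*sin(u) - 4*cos(u)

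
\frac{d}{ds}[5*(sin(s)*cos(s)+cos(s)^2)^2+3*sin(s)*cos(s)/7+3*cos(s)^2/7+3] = 10*(1 - cos(2*s))^2 - 38*sin(2*s)/7 + 178*cos(2*s)/7 - 15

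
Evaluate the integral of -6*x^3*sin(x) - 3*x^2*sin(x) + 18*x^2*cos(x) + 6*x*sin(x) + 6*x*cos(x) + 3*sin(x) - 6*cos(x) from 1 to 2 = 45*cos(2)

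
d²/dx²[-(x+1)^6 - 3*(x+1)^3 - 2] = -30*x^4 - 120*x^3 - 180*x^2 - 138*x - 48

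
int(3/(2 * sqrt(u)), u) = 3*sqrt(u) + C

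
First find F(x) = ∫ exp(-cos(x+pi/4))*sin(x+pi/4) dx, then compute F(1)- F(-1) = -exp(-sin(pi/4 + 1)) + exp(-cos(pi/4 + 1))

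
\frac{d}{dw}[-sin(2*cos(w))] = 2*sin(w)*cos(2*cos(w))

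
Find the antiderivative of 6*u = 3*u^2 + C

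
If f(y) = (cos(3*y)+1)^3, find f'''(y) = 405*sin(3*y)/4 + 324*sin(6*y) + 729*sin(9*y)/4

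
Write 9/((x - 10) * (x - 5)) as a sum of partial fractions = -9/(5*(x - 5)) + 9/(5*(x - 10))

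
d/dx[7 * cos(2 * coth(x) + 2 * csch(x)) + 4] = 14*(cosh(x) + 1)*sin(2*(coth(x) + csch(x)))/sinh(x)^2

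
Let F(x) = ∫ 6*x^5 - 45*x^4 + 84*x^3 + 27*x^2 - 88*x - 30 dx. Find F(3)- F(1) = 52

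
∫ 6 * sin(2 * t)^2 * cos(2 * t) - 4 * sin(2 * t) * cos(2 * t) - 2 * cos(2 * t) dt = (sin(2*t)^2 - sin(2*t) - 1)*sin(2*t) + C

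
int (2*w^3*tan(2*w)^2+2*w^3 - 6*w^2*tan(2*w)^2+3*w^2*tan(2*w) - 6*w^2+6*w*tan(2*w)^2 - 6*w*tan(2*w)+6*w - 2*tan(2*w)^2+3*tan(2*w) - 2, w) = (w - 1)^3*tan(2*w) + C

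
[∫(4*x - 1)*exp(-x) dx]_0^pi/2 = (-2*pi - 3)*exp(-pi/2) + 3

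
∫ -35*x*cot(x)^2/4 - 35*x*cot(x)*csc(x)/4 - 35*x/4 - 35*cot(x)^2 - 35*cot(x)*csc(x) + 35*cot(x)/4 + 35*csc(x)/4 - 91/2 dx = (7*x/4 + 7)*(5*cot(x) + 5*csc(x) - 6) + C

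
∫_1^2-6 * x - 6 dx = -15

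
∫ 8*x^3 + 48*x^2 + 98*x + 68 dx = 2*x^4 + 16*x^3 + 49*x^2 + 68*x + C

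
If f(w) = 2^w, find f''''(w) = 2^w*log(2)^4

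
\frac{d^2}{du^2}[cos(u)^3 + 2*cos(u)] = (4 - 9*cos(u)^2)*cos(u)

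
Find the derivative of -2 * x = -2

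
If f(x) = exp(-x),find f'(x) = -exp(-x)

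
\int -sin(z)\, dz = cos(z) + C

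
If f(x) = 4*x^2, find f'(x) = 8*x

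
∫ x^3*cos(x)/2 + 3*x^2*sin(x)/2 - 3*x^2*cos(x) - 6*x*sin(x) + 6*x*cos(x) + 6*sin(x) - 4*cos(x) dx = (x - 2)^3*sin(x)/2 + C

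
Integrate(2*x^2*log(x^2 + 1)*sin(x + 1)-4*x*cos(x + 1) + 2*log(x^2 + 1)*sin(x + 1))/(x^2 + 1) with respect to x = -2*log(x^2 + 1)*cos(x + 1) + C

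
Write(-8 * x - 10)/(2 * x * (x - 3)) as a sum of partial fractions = -17/(3*(x - 3)) + 5/(3*x)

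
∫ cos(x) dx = sin(x) + C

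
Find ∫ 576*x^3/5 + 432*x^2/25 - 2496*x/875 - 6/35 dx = 144*x^4/5 + 144*x^3/25 - 1248*x^2/875 - 6*x/35 + C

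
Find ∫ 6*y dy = 3*y^2 + C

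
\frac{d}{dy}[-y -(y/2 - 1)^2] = -y/2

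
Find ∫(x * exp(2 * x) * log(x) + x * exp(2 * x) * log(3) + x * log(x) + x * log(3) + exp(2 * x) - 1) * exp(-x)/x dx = 2*log(3*x)*sinh(x) + C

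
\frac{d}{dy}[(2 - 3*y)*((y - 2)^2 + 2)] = -9*y^2 + 28*y - 26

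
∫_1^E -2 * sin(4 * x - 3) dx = -cos(1)/2 + cos(3 - 4*E)/2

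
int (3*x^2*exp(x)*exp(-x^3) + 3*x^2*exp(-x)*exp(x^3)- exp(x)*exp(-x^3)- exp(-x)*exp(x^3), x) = -exp(-x^3 + x) + exp(x^3 - x) + C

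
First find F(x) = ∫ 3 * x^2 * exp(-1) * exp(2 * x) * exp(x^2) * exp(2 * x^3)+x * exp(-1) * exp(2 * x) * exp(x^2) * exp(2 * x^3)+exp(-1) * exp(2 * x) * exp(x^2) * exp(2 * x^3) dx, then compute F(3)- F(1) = -exp(4)/2 + exp(68)/2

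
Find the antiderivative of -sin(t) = cos(t) + C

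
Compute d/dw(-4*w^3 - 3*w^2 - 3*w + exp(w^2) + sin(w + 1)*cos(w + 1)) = -12*w^2 + 2*w*exp(w^2) - 6*w + cos(2*w + 2) - 3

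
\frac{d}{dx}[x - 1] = 1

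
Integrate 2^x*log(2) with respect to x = 2^x + C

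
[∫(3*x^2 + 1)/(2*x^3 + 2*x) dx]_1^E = -log(2)/2 + log(E + exp(3))/2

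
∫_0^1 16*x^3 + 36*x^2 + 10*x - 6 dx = 15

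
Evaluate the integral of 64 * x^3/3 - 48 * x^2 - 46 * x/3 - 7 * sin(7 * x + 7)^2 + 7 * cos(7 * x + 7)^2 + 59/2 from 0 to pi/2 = -2*pi^3 - 23*pi^2/12 - sin(14) + pi^4/3 + 59*pi/4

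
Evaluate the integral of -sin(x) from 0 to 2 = -1 + cos(2)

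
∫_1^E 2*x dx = -1 + exp(2)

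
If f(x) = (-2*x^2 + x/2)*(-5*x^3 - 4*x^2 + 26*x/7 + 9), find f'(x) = 50*x^4 + 22*x^3 - 198*x^2/7 - 226*x/7 + 9/2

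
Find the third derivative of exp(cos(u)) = (cos(u) + 3)*exp(cos(u))*sin(u)*cos(u)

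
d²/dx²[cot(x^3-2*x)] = 2*(9*x^4*cos(x*(x^2 - 2))/sin(x*(x^2 - 2)) - 12*x^2*cos(x*(x^2 - 2))/sin(x*(x^2 - 2)) - 3*x + 4*cos(x*(x^2 - 2))/sin(x*(x^2 - 2)))/sin(x*(x^2 - 2))^2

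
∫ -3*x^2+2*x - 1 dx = -x^3 + x^2 - x + C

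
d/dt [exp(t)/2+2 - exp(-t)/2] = (exp(2*t) + 1)*exp(-t)/2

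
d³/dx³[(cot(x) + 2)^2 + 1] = -24*cot(x)^5 - 24*cot(x)^4 - 40*cot(x)^3 - 32*cot(x)^2 - 16*cot(x) - 8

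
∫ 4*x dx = 2*x^2 + C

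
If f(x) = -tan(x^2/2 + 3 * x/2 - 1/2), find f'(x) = -x*tan(x^2/2 + 3*x/2 - 1/2)^2 - x - 3*tan(x^2/2 + 3*x/2 - 1/2)^2/2 - 3/2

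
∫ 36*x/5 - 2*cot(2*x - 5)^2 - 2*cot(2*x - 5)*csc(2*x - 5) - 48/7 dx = 18*x^2/5 - 34*x/7 + cot(2*x - 5) + csc(2*x - 5) + C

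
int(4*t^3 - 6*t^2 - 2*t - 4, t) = t^4 - 2*t^3 - t^2 - 4*t + C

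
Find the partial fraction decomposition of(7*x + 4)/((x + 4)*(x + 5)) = 31/(x + 5) - 24/(x + 4)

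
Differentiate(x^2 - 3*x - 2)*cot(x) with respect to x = -x^2/sin(x)^2 + 2*x/tan(x) + 3*x/sin(x)^2 - 3/tan(x) + 2/sin(x)^2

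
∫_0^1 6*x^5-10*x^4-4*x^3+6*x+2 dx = 3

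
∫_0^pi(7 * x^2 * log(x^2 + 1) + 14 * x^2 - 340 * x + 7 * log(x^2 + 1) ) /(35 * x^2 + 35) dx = (-5 + pi/5)*log(1 + pi^2) + log(1 + pi^2)/7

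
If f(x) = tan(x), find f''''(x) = 24*tan(x)^5 + 40*tan(x)^3 + 16*tan(x)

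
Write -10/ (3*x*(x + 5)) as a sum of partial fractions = 2/(3*(x + 5)) - 2/(3*x)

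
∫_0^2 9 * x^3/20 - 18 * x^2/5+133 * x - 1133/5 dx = -195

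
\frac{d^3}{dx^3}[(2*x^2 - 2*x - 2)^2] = 96*x - 48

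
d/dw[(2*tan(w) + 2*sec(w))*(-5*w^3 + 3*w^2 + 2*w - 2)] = 2*(-10*w^3*sin(w) - 10*w^3 + 6*w^2*sin(w) - 15*w^2*sin(2*w) - 30*w^2*cos(w) + 6*w^2 + 4*w*sin(w) + 6*w*sin(2*w) + 12*w*cos(w) + 4*w - 4*sin(w) + 2*sin(2*w) + 4*cos(w) - 4)/(cos(2*w) + 1)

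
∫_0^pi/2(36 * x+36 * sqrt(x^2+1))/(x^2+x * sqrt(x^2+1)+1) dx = 36*log(pi/2 + sqrt(1 + pi^2/4))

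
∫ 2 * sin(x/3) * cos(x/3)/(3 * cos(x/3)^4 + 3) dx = acot(cos(x/3)^2) + C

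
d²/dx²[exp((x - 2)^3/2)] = 9*x^4*exp(x^3/2 - 3*x^2 + 6*x - 4)/4 - 18*x^3*exp(x^3/2 - 3*x^2 + 6*x - 4) + 54*x^2*exp(x^3/2 - 3*x^2 + 6*x - 4) - 69*x*exp(x^3/2 - 3*x^2 + 6*x - 4) + 30*exp(x^3/2 - 3*x^2 + 6*x - 4)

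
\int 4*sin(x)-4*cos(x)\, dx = -4*sqrt(2)*sin(x + pi/4) + C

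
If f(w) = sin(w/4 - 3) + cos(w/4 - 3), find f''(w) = -sqrt(2)*cos(-w/4 + pi/4 + 3)/16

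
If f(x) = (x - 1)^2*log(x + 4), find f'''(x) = (2*x^2 + 26*x + 122)/(x^3 + 12*x^2 + 48*x + 64)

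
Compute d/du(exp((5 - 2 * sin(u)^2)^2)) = -2*(8*sin(2*u) + sin(4*u))*exp(25)*exp((1 - cos(2*u))^2)*exp(10*cos(2*u) - 10)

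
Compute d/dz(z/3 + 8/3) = 1/3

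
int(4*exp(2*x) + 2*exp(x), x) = 2*(exp(x) + 1)*exp(x) + C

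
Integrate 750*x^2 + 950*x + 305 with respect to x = 250*x^3 + 475*x^2 + 305*x + C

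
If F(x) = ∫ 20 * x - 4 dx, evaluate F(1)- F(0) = 6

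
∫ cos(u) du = sin(u) + C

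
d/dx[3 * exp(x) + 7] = 3*exp(x)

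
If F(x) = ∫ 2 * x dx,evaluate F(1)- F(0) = 1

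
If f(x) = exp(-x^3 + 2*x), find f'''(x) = -27*x^6*exp(-x^3 + 2*x) + 54*x^4*exp(-x^3 + 2*x) + 54*x^3*exp(-x^3 + 2*x) - 36*x^2*exp(-x^3 + 2*x) - 36*x*exp(-x^3 + 2*x) + 2*exp(-x^3 + 2*x)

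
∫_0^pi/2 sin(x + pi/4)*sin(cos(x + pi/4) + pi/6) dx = sin(sqrt(2)/2)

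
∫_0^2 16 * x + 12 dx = 56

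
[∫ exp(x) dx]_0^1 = -1 + E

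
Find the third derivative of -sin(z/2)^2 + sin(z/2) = sin(z)/2 - cos(z/2)/8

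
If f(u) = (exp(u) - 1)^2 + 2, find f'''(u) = 8*exp(2*u) - 2*exp(u)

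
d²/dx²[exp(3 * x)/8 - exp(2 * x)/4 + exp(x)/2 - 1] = 9*exp(3*x)/8 - exp(2*x) + exp(x)/2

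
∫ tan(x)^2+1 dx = tan(x) + C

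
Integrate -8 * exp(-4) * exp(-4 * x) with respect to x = 2*exp(-4*x - 4) + C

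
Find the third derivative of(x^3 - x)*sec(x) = (-x^3*sin(x)/cos(x) + 6*x^3*sin(x)/cos(x)^3 - 9*x^2 + 18*x^2/cos(x)^2 + 19*x*sin(x)/cos(x) - 6*x*sin(x)/cos(x)^3 + 9 - 6/cos(x)^2)/cos(x)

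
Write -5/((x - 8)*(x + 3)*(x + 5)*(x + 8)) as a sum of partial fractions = 1/(48*(x + 8)) - 5/(78*(x + 5)) + 1/(22*(x + 3)) - 5/(2288*(x - 8))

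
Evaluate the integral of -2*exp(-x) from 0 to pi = -2 + 2*exp(-pi)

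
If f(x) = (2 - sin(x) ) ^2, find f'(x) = 2*(sin(x) - 2)*cos(x)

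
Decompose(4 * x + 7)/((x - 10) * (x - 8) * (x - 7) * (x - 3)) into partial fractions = -19/(140*(x - 3)) + 35/(12*(x - 7)) - 39/(10*(x - 8)) + 47/(42*(x - 10))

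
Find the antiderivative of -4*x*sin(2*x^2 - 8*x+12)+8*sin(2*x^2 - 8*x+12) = cos(2*(x - 2)^2 + 4) + C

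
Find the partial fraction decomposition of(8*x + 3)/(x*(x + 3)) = 7/(x + 3) + 1/x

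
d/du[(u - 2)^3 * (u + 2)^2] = 5*u^4 - 8*u^3 - 24*u^2 + 32*u + 16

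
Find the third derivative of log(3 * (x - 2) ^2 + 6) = (4*x^3 - 24*x^2 + 24*x + 16)/(x^6 - 12*x^5 + 66*x^4 - 208*x^3 + 396*x^2 - 432*x + 216)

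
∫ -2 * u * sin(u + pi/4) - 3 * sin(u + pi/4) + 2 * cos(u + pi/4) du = (2*u + 3)*cos(u + pi/4) + C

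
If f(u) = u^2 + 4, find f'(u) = 2*u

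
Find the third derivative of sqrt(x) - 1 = 3/(8*x^(5/2))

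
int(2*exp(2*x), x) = exp(2*x) + C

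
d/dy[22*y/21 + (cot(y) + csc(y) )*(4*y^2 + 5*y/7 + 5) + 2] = -4*y^2*cos(y)/sin(y)^2 - 4*y^2/sin(y)^2 + 8*y/tan(y) + 8*y/sin(y) - 5*y*cos(y)/(7*sin(y)^2) - 5*y/(7*sin(y)^2) + 22/21 + 5/(7*tan(y)) + 5/(7*sin(y)) - 5*cos(y)/sin(y)^2 - 5/sin(y)^2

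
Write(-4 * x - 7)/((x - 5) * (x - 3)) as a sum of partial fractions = 19/(2*(x - 3)) - 27/(2*(x - 5))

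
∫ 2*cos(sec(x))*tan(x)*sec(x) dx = 2*sin(sec(x)) + C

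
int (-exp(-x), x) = exp(-x) + C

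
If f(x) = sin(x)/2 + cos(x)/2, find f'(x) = -sin(x)/2 + cos(x)/2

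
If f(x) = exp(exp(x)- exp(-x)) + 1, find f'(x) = (exp(exp(x) - exp(-x)) + exp(2*x + exp(x) - exp(-x)))*exp(-x)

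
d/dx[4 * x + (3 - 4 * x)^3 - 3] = -192*x^2 + 288*x - 104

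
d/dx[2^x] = 2^x*log(2)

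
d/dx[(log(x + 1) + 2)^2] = (2*log(x + 1) + 4)/(x + 1)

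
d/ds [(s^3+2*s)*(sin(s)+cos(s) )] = sqrt(2)*(s^3*cos(s + pi/4) + 3*s^2*sin(s + pi/4) + 2*s*cos(s + pi/4) + 2*sin(s + pi/4))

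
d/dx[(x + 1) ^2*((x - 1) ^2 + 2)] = 4*x^3 + 4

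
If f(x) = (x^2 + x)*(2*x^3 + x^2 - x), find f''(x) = 40*x^3 + 36*x^2 - 2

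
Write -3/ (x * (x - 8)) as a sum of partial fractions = -3/(8*(x - 8)) + 3/(8*x)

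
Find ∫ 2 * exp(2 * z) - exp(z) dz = (exp(z) - 1)*exp(z) + C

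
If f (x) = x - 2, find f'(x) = 1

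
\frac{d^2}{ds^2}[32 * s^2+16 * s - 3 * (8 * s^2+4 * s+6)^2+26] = -2304*s^2 - 1152*s - 608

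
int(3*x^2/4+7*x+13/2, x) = x^3/4 + 7*x^2/2 + 13*x/2 + C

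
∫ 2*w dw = w^2 + C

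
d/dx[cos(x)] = -sin(x)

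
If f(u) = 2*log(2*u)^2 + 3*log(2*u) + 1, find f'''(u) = (8*log(u) - 6 + 8*log(2))/u^3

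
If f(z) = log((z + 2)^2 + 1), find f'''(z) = (4*z^3 + 24*z^2 + 36*z + 8)/(z^6 + 12*z^5 + 63*z^4 + 184*z^3 + 315*z^2 + 300*z + 125)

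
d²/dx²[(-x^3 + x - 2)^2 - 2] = 30*x^4 - 24*x^2 + 24*x + 2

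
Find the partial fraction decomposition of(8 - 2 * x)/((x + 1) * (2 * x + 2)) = -1/(x + 1) + 5/(x + 1)^2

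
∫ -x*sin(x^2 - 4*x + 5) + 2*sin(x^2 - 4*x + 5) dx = cos((x - 2)^2 + 1)/2 + C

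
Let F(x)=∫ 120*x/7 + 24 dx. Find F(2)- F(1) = 348/7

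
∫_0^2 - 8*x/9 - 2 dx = -52/9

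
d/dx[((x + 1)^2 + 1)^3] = 6*x^5 + 30*x^4 + 72*x^3 + 96*x^2 + 72*x + 24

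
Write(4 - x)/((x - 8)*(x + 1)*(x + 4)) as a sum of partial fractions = 2/(9*(x + 4)) - 5/(27*(x + 1)) - 1/(27*(x - 8))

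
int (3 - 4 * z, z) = -2*z^2 + 3*z + C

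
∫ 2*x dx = x^2 + C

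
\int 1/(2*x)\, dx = log(x)/2 + C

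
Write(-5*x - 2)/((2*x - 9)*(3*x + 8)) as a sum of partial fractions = -34/(43*(3*x + 8)) - 49/(43*(2*x - 9))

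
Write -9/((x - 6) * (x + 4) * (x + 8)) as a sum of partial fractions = -9/(56*(x + 8)) + 9/(40*(x + 4)) - 9/(140*(x - 6))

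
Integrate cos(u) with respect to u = sin(u) + C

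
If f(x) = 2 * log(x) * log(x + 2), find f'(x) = (2*x*log(x) + 2*x*log(x + 2) + 4*log(x + 2))/(x^2 + 2*x)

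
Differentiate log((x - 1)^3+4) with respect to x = (3*x^2 - 6*x + 3)/(x^3 - 3*x^2 + 3*x + 3)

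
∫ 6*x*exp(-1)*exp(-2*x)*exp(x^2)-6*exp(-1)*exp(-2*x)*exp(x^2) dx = 3*exp((x - 1)^2 - 2) + C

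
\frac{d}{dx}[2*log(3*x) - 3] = 2/x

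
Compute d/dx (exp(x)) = exp(x)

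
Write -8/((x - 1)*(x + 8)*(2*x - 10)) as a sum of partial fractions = -4/(117*(x + 8)) + 1/(9*(x - 1)) - 1/(13*(x - 5))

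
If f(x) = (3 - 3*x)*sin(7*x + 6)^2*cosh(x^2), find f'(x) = -6*x^2*sin(7*x + 6)^2*sinh(x^2) + 6*x*sin(7*x + 6)^2*sinh(x^2) - 21*x*sin(14*x + 12)*cosh(x^2) - 3*sin(7*x + 6)^2*cosh(x^2) + 21*sin(14*x + 12)*cosh(x^2)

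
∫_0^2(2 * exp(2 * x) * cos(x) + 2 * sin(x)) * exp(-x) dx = (-exp(-2) + exp(2))*(cos(2) + sin(2))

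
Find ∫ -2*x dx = -x^2 + C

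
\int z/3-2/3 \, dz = z^2/6 - 2*z/3 + C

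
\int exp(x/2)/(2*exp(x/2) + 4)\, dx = log(exp(x/2) + 2) + C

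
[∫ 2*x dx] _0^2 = 4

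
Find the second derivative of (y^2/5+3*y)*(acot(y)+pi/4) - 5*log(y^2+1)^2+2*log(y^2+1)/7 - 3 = (28*y^4*acot(y) + 7*pi*y^4 - 28*y^3 + 1400*y^2*log(y^2 + 1) + 56*y^2*acot(y) - 2840*y^2 + 14*pi*y^2 - 56*y - 1400*log(y^2 + 1) + 28*acot(y) - 380 + 7*pi)/(70*y^4 + 140*y^2 + 70)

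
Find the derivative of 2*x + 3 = 2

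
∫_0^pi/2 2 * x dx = pi^2/4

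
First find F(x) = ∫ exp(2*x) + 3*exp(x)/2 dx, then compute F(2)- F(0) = -2 + 3*exp(2)/2 + exp(4)/2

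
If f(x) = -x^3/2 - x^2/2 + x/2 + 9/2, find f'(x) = -3*x^2/2 - x + 1/2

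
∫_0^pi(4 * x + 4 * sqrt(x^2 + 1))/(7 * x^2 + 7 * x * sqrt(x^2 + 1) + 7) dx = 4*log(pi + sqrt(1 + pi^2))/7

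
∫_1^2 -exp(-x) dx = -exp(-1) + exp(-2)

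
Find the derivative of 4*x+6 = 4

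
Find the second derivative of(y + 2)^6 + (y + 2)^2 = 30*y^4 + 240*y^3 + 720*y^2 + 960*y + 482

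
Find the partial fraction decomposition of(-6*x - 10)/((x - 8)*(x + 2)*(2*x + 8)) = 7/(24*(x + 4)) - 1/(20*(x + 2)) - 29/(120*(x - 8))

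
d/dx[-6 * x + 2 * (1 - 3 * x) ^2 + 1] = 36*x - 18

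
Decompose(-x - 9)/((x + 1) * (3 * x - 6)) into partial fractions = 8/(9*(x + 1)) - 11/(9*(x - 2))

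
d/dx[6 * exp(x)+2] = 6*exp(x)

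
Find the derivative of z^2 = 2*z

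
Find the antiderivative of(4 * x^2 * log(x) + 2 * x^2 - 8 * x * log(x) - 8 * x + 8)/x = 2*(x - 2)^2*log(x) + C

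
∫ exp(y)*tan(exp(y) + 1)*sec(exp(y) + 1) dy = sec(exp(y) + 1) + C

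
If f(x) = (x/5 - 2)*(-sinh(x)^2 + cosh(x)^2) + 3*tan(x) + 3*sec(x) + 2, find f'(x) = 3*tan(x)^2 + 3*tan(x)*sec(x) + 16/5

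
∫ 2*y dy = y^2 + C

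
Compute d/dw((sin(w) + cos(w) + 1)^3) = 3*sqrt(2)*(sqrt(2)*sin(w + pi/4) + 1)^2*cos(w + pi/4)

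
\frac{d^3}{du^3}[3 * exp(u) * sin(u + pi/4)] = -6*sqrt(2)*exp(u)*sin(u)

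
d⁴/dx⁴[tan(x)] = 24*tan(x)^5 + 40*tan(x)^3 + 16*tan(x)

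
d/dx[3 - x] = -1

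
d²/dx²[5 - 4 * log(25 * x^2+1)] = (5000*x^2 - 200)/(625*x^4 + 50*x^2 + 1)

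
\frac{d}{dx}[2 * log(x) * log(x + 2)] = (2*x*log(x) + 2*x*log(x + 2) + 4*log(x + 2))/(x^2 + 2*x)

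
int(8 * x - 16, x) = 4*x^2 - 16*x + C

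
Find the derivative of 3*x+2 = 3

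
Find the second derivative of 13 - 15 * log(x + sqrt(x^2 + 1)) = (30*x^3 + 30*x^2*sqrt(x^2 + 1) + 15*x)/(2*x^5 + 2*x^4*sqrt(x^2 + 1) + 4*x^3 + 3*x^2*sqrt(x^2 + 1) + 2*x + sqrt(x^2 + 1))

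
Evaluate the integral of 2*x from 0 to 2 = 4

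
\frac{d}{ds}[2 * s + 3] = 2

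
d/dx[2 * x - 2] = 2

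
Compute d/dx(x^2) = 2*x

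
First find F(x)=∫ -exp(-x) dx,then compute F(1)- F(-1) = -E + exp(-1)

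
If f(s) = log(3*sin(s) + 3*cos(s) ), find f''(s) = -2/(sin(2*s) + 1)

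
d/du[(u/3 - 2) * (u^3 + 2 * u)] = 4*u^3/3 - 6*u^2 + 4*u/3 - 4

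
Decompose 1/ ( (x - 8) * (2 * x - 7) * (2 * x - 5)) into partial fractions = 1/(11*(2*x - 5)) - 1/(9*(2*x - 7)) + 1/(99*(x - 8))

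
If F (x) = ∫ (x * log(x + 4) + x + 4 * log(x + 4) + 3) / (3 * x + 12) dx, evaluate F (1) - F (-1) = -2*log(3)/3 + 4*log(5)/3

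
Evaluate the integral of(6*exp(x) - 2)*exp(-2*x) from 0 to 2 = -4 + (-3 + exp(-2))^2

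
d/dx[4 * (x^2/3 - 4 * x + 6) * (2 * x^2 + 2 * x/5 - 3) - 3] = 32*x^3/3 - 472*x^2/5 + 376*x/5 + 288/5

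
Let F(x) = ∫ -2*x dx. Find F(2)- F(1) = -3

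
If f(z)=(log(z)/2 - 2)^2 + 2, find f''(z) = (5 - log(z))/(2*z^2)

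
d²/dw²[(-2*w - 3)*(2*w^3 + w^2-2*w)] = -48*w^2 - 48*w + 2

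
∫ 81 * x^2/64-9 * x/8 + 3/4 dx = 27*x^3/64 - 9*x^2/16 + 3*x/4 + C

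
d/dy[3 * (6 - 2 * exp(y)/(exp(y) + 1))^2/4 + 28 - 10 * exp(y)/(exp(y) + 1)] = (-22*exp(2*y) - 28*exp(y))/(exp(3*y) + 3*exp(2*y) + 3*exp(y) + 1)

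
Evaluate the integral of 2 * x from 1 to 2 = 3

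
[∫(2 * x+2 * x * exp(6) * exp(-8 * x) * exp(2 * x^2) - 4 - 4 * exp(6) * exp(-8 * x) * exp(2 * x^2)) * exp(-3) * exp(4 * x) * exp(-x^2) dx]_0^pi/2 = -exp(3) - exp(1 - (-2 + pi/2)^2) + exp(-3) + exp(-1 + (-2 + pi/2)^2)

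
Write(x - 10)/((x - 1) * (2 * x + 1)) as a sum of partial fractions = 7/(2*x + 1) - 3/(x - 1)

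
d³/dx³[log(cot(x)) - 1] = -2*sin(x)/cos(x)^3 - 2*cos(x)/sin(x)^3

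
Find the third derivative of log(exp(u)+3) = (-3*exp(2*u) + 9*exp(u))/(exp(3*u) + 9*exp(2*u) + 27*exp(u) + 27)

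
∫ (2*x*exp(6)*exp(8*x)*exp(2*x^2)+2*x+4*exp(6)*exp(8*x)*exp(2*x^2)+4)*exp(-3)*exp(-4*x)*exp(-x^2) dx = 2*sinh((x + 2)^2 - 1) + C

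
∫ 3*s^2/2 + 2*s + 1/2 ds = s^3/2 + s^2 + s/2 + C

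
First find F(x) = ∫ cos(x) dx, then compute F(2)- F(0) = sin(2)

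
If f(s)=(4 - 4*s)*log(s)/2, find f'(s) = (-2*s*log(s) - 2*s + 2)/s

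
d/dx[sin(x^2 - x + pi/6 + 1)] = (2*x - 1)*cos(x^2 - x + pi/6 + 1)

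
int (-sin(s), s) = cos(s) + C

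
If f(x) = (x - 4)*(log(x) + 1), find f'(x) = (x*log(x) + 2*x - 4)/x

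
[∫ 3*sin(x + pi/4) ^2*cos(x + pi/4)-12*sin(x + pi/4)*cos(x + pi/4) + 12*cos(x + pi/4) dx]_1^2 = (-2 + sin(pi/4 + 2))^3 - (-2 + sin(pi/4 + 1))^3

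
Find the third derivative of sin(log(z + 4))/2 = (3*sin(log(z + 4)) + cos(log(z + 4)))/(2*z^3 + 24*z^2 + 96*z + 128)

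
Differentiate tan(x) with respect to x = cos(x)^(-2)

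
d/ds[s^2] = 2*s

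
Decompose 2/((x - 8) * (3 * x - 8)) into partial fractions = -3/(8*(3*x - 8)) + 1/(8*(x - 8))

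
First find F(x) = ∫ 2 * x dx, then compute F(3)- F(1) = 8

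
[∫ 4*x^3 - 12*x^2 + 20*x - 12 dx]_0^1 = -5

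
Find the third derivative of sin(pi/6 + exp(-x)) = (-exp(2*x)*cos(pi/6 + exp(-x)) + 3*exp(x)*sin(pi/6 + exp(-x)) + cos(pi/6 + exp(-x)))*exp(-3*x)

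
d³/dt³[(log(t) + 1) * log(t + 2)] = (2*t^3*log(t) + 2*t^3*log(t + 2) - 4*t^3 + 12*t^2*log(t + 2) - 18*t^2 + 24*t*log(t + 2) - 12*t + 16*log(t + 2))/(t^6 + 6*t^5 + 12*t^4 + 8*t^3)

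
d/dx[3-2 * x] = -2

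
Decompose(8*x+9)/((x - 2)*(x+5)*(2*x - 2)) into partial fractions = -31/(84*(x + 5)) - 17/(12*(x - 1)) + 25/(14*(x - 2))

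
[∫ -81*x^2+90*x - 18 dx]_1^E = (2 - 3*E)^3 - (2 - 3*E)^2 - 4 + 6*E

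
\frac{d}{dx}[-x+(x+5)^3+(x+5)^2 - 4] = 3*x^2 + 32*x + 84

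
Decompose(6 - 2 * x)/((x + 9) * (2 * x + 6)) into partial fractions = -2/(x + 9) + 1/(x + 3)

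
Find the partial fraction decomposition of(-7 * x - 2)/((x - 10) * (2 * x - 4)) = 1/(x - 2) - 9/(2*(x - 10))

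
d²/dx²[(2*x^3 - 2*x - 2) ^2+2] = 120*x^4 - 96*x^2 - 48*x + 8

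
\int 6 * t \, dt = 3*t^2 + C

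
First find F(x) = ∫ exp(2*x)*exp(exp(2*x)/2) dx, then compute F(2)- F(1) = -exp(exp(2)/2) + exp(exp(4)/2)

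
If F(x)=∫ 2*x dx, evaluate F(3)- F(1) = 8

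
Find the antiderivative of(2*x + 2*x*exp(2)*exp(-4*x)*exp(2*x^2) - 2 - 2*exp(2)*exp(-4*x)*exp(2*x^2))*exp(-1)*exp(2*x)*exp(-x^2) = 2*sinh((x - 1)^2) + C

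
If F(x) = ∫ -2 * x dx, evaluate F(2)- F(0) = -4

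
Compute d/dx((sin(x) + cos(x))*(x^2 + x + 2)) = sqrt(2)*x^2*cos(x + pi/4) + x*sin(x) + 3*x*cos(x) - sin(x) + 3*cos(x)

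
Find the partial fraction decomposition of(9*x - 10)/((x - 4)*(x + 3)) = 37/(7*(x + 3)) + 26/(7*(x - 4))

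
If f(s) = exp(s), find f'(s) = exp(s)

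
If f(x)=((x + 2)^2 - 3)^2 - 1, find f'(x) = 4*x^3 + 24*x^2 + 36*x + 8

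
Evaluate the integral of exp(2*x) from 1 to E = -E*(E - exp(-1))/2 + (-exp(-E) + exp(E))*exp(E)/2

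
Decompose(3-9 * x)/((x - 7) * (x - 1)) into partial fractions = 1/(x - 1) - 10/(x - 7)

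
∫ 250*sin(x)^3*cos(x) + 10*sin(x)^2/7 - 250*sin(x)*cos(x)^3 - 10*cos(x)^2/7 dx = -5*sin(2*x)/7 + 125*cos(4*x)/8 + C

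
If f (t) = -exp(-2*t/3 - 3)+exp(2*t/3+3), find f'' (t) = (4*exp(4*t/3 + 6) - 4)*exp(-2*t/3 - 3)/9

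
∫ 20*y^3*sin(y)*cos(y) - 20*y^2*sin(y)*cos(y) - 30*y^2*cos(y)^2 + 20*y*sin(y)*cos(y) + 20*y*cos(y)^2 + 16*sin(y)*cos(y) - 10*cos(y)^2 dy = (-10*y^3 + 10*y^2 - 10*y - 8)*cos(y)^2 + C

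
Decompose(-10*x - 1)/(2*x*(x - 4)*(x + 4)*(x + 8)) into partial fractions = -79/(768*(x + 8)) + 39/(256*(x + 4)) - 41/(768*(x - 4)) + 1/(256*x)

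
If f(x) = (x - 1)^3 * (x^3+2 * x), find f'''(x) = 120*x^3 - 180*x^2 + 120*x - 42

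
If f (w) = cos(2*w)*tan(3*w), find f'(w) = -2*sin(2*w)*tan(3*w) + 3*cos(2*w)/cos(3*w)^2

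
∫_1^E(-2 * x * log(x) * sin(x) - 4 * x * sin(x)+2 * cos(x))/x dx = 6*cos(E) - 4*cos(1)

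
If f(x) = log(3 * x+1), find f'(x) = 3/(3*x + 1)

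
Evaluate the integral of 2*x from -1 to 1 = 0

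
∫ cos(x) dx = sin(x) + C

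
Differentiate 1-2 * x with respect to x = -2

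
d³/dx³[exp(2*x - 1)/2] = 4*exp(2*x - 1)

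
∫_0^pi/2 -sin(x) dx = -1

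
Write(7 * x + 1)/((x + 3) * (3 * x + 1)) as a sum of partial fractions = -1/(2*(3*x + 1)) + 5/(2*(x + 3))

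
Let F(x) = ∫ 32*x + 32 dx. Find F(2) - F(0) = 128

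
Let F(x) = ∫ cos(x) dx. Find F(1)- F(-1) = 2*sin(1)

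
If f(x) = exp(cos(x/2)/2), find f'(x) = -exp(cos(x/2)/2)*sin(x/2)/4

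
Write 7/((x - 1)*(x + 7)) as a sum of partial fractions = -7/(8*(x + 7)) + 7/(8*(x - 1))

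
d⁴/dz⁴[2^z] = 2^z*log(2)^4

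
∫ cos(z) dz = sin(z) + C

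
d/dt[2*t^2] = 4*t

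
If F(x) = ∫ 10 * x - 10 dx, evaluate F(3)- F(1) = 20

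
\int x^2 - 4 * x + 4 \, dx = x^3/3 - 2*x^2 + 4*x + C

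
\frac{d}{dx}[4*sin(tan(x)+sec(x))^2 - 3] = 4*sin(2*(tan(x) + 1/cos(x)))*tan(x)^2 + 4*sin(2*(tan(x) + 1/cos(x))) + 4*(cos(-x + 2*tan(x) + 2/cos(x)) - cos(x + 2*tan(x) + 2/cos(x)))/(cos(2*x) + 1)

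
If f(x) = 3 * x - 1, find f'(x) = 3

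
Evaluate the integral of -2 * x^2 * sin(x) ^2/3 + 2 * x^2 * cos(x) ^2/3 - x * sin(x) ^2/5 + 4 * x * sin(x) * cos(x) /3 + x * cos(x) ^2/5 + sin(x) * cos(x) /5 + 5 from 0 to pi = 5*pi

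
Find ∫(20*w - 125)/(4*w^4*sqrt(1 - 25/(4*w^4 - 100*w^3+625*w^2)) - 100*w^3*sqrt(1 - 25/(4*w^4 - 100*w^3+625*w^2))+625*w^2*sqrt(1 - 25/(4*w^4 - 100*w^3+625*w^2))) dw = asec(w*(2*w - 25)/5) + C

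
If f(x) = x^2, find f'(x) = 2*x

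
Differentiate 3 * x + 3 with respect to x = 3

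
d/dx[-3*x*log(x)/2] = -3*log(x)/2 - 3/2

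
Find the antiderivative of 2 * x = x^2 + C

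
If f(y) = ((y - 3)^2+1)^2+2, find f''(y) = 12*y^2 - 72*y + 112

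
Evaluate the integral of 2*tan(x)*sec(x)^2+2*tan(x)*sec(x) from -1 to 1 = 0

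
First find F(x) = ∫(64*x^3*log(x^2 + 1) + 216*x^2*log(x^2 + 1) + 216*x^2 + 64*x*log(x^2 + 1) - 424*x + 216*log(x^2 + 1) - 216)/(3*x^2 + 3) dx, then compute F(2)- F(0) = -560/3 + 380*log(5)/3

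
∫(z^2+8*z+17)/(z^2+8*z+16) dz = (z*(z + 4) - 1)/(z + 4) + C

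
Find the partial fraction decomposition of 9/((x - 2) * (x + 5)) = -9/(7*(x + 5)) + 9/(7*(x - 2))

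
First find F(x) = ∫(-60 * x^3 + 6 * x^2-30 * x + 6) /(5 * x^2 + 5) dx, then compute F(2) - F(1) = -84/5 - 3*log(2) + 3*log(5)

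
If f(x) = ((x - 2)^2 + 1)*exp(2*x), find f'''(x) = 8*x^2*exp(2*x) - 8*x*exp(2*x) + 4*exp(2*x)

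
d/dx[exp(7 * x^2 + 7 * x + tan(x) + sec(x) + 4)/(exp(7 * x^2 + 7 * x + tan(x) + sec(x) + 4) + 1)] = (14*x + sin(x)/cos(x)^2 + 7 + cos(x)^(-2))*exp(4)*exp(7*x)*exp(7*x^2)*exp(1/cos(x))*exp(tan(x))/(exp(4)*exp(7*x)*exp(7*x^2)*exp(1/cos(x))*exp(tan(x)) + 1)^2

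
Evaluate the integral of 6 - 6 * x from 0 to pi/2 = -9 + (-3 + pi/2)*(-3*pi/2 - 3)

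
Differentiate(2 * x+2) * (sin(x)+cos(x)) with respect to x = -2*x*sin(x) + 2*x*cos(x) + 4*cos(x)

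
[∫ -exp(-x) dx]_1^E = -exp(-1) + exp(-E)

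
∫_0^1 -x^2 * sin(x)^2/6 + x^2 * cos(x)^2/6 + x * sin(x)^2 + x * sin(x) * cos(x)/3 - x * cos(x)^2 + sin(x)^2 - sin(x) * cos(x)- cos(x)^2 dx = -11*sin(2)/12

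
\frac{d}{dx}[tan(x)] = cos(x)^(-2)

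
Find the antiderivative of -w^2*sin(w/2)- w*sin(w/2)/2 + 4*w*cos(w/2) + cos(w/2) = w*(2*w + 1)*cos(w/2) + C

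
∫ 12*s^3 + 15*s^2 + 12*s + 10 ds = 3*s^4 + 5*s^3 + 6*s^2 + 10*s + C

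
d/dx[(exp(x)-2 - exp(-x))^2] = (2*exp(4*x) - 4*exp(3*x) - 4*exp(x) - 2)*exp(-2*x)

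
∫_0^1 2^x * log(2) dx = 1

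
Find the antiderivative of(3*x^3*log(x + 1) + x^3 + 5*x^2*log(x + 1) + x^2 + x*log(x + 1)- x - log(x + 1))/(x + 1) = x*(x^2 + x - 1)*log(x + 1) + C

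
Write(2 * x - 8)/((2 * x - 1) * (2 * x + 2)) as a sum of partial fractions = -7/(3*(2*x - 1)) + 5/(3*(x + 1))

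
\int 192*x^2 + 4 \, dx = 64*x^3 + 4*x + C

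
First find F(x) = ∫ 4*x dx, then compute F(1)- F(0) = 2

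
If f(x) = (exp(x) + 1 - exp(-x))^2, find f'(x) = (2*exp(4*x) + 2*exp(3*x) + 2*exp(x) - 2)*exp(-2*x)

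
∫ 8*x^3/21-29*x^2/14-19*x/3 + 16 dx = (x - 9)*(4*x^3 + 7*x^2 - 70*x + 42)/42 + acos(-4*x - 2) - asin(4*x + 2) + C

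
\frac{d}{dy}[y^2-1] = 2*y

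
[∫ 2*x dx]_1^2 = 3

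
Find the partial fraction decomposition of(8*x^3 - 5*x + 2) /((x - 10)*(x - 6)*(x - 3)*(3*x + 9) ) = 199/(2106*(x + 3)) + 29/(54*(x - 3)) - 425/(81*(x - 6)) + 284/(39*(x - 10))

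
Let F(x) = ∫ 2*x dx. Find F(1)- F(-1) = 0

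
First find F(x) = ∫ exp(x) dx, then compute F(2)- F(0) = -1 + exp(2)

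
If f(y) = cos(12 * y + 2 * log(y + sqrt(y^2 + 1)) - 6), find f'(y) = -2*(6*y^2 + 6*y*sqrt(y^2 + 1) + y + sqrt(y^2 + 1) + 6)*sin(12*y + 2*log(y + sqrt(y^2 + 1)) - 6)/(y^2 + y*sqrt(y^2 + 1) + 1)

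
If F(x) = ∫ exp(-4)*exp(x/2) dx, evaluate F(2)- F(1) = -2*exp(-7/2) + 2*exp(-3)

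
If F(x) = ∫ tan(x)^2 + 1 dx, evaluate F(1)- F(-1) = 2*tan(1)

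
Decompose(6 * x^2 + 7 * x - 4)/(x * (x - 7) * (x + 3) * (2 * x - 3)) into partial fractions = -160/(297*(2*x - 3)) - 29/(270*(x + 3)) + 339/(770*(x - 7)) - 4/(63*x)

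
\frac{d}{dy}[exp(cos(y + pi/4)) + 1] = -exp(cos(y + pi/4))*sin(y + pi/4)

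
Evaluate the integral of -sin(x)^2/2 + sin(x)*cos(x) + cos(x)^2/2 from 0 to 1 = (cos(1) + sin(1))*sin(1)/2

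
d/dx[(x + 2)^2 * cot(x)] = -x^2/sin(x)^2 + 2*x/tan(x) - 4*x/sin(x)^2 + 4/tan(x) - 4/sin(x)^2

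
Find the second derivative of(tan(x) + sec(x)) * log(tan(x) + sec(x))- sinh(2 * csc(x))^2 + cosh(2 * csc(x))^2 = (log(tan(x) + 1/cos(x))*sin(x)^2 + 2*log(tan(x) + 1/cos(x))*sin(x) + log(tan(x) + 1/cos(x)) + sin(x)^2 + 3*sin(x) + 2)/cos(x)^3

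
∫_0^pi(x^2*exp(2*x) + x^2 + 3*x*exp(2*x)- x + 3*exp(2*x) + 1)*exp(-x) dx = (-exp(-pi) + exp(pi))*(2 + pi + pi^2)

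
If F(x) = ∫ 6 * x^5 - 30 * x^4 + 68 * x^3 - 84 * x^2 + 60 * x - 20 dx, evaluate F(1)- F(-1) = -108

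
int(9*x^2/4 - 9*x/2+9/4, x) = 3*x^3/4 - 9*x^2/4 + 9*x/4 + C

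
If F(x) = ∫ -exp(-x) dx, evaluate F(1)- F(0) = -1 + exp(-1)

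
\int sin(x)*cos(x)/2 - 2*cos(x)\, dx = (sin(x) - 4)^2/4 + C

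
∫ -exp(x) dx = -exp(x) + C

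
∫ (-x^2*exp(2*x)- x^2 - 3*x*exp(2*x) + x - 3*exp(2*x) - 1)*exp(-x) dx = -2*(x^2 + x + 2)*sinh(x) + C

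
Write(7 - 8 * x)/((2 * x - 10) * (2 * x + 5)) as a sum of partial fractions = -9/(5*(2*x + 5)) - 11/(10*(x - 5))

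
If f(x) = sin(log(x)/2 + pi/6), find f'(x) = cos(log(x)/2 + pi/6)/(2*x)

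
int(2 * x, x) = x^2 + C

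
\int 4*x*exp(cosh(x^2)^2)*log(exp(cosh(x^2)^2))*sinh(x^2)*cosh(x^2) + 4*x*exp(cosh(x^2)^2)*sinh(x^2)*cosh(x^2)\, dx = exp(cosh(x^2)^2)*cosh(x^2)^2 + C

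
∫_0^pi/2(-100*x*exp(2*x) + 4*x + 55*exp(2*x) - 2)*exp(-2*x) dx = -2*(-2 + 5*pi/2)^2 - pi*exp(-pi) + 8 + 15*pi/2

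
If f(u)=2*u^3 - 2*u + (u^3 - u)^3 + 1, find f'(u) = 9*u^8 - 21*u^6 + 15*u^4 + 3*u^2 - 2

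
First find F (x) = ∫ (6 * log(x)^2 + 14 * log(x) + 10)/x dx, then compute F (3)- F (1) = -3 + 2*log(3) + (1 + log(3))^2 + 2*(1 + log(3))^3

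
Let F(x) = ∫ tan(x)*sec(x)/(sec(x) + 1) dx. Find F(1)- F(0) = -log(2) + log(1 + sec(1))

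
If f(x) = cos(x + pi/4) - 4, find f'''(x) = sin(x + pi/4)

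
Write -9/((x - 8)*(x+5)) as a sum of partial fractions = 9/(13*(x + 5)) - 9/(13*(x - 8))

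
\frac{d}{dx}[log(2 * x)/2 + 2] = 1/(2*x)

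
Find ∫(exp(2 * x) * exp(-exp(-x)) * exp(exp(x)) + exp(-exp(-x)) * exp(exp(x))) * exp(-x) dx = exp(2*sinh(x)) + C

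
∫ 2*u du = u^2 + C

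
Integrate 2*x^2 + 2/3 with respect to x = 2*x^3/3 + 2*x/3 + C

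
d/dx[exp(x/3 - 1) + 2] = exp(x/3 - 1)/3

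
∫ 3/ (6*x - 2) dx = log(3*x - 1)/2 + C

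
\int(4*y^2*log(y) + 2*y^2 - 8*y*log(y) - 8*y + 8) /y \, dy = 2*(y - 2)^2*log(y) + C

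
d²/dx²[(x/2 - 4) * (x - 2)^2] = 3*x - 12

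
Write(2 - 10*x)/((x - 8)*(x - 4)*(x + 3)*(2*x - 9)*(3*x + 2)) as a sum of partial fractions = -27/(3038*(3*x + 2)) + 688/(3255*(2*x - 9)) + 32/(8085*(x + 3)) - 19/(196*(x - 4)) - 3/(308*(x - 8))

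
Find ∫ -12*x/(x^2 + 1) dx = -6*log(x^2 + 1) + C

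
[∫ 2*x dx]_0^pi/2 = pi^2/4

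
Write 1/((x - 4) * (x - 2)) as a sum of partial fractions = -1/(2*(x - 2)) + 1/(2*(x - 4))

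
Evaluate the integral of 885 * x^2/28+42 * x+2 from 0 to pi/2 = pi + 295*pi^3/224 + 21*pi^2/4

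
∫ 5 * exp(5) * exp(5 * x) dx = exp(5*x + 5) + C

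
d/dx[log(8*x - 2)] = 4/(4*x - 1)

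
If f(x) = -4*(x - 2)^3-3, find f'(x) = -12*x^2 + 48*x - 48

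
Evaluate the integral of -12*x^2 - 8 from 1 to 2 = -36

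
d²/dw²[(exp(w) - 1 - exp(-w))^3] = (9*exp(6*w) - 12*exp(5*w) - 12*exp(w) - 9)*exp(-3*w)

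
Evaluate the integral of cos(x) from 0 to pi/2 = 1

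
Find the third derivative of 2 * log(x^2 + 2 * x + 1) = 8/(x^3 + 3*x^2 + 3*x + 1)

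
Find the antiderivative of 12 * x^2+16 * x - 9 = 4*x^3 + 8*x^2 - 9*x + C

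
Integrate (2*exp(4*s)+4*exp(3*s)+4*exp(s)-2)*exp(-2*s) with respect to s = (exp(2*s) + 2*exp(s) - 1)^2*exp(-2*s) + C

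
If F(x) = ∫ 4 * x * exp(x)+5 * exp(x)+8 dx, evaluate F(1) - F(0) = 7 + 5*E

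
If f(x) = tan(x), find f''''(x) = 24*tan(x)^5 + 40*tan(x)^3 + 16*tan(x)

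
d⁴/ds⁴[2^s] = 2^s*log(2)^4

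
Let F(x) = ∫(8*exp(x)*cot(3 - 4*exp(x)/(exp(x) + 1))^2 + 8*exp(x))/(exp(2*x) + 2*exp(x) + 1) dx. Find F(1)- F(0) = -2*cot(1) + 2*cot(-4*E/(1 + E) + 3)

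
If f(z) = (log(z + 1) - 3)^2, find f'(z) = (2*log(z + 1) - 6)/(z + 1)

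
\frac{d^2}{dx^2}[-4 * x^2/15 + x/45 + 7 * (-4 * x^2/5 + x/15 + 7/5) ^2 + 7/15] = 1344*x^2/25 - 112*x/25 - 7162/225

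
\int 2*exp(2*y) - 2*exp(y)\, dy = (exp(y) - 1)^2 + C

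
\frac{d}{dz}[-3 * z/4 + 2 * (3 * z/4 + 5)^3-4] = 81*z^2/32 + 135*z/4 + 447/4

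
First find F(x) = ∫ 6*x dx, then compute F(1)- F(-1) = 0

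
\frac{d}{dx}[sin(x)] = cos(x)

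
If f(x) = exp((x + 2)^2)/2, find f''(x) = 2*x^2*exp(x^2 + 4*x + 4) + 8*x*exp(x^2 + 4*x + 4) + 9*exp(x^2 + 4*x + 4)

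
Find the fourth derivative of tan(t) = 24*tan(t)^5 + 40*tan(t)^3 + 16*tan(t)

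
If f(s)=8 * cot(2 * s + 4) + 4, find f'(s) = -16/sin(2*s + 4)^2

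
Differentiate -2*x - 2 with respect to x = -2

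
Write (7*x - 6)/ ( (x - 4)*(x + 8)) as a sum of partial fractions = 31/(6*(x + 8)) + 11/(6*(x - 4))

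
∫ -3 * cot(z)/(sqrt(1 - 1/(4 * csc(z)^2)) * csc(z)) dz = 6*asec(2/sin(z)) + C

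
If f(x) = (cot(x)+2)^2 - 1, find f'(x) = -2*(2 + cos(x)/sin(x))/sin(x)^2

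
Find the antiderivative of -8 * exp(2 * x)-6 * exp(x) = (-4*exp(x) - 6)*exp(x) + C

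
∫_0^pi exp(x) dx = -1 + exp(pi)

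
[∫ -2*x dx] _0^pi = -pi^2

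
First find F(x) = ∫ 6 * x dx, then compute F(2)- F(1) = 9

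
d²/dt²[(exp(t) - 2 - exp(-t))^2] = (4*exp(4*t) - 4*exp(3*t) + 4*exp(t) + 4)*exp(-2*t)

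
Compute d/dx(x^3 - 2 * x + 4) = 3*x^2 - 2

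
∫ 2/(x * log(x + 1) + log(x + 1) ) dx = 2*log(log(x + 1)) + C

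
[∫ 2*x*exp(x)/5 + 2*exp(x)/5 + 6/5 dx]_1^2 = -2*E/5 + 6/5 + 4*exp(2)/5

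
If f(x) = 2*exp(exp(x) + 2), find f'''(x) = 2*exp(x + exp(x) + 2) + 6*exp(2*x + exp(x) + 2) + 2*exp(3*x + exp(x) + 2)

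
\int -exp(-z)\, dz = exp(-z) + C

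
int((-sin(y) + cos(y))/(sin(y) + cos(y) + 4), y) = log(sin(y) + cos(y) + 4) + C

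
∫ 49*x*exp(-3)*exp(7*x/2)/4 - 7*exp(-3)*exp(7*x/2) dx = (7*x - 6)*exp(7*x/2 - 3)/2 + C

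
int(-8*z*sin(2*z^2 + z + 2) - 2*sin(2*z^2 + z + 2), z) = 2*cos(2*z^2 + z + 2) + C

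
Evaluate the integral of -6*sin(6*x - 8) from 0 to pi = 0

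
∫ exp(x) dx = exp(x) + C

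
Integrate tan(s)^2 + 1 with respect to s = tan(s) + C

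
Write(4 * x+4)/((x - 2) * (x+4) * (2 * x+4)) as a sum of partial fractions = -1/(2*(x + 4)) + 1/(4*(x + 2)) + 1/(4*(x - 2))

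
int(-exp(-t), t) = exp(-t) + C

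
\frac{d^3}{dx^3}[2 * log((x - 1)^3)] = 12/(x^3 - 3*x^2 + 3*x - 1)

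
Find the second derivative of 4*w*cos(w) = -4*w*cos(w) - 8*sin(w)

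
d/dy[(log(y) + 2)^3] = (3*log(y)^2 + 12*log(y) + 12)/y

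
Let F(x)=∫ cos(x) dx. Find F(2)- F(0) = sin(2)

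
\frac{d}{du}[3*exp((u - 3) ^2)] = 6*u*exp(u^2 - 6*u + 9) - 18*exp(u^2 - 6*u + 9)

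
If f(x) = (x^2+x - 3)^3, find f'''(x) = 120*x^3 + 180*x^2 - 144*x - 102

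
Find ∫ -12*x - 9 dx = -6*x^2 - 9*x + C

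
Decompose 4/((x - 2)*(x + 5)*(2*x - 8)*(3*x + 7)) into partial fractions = 27/(988*(3*x + 7)) - 1/(252*(x + 5)) - 1/(91*(x - 2)) + 1/(171*(x - 4))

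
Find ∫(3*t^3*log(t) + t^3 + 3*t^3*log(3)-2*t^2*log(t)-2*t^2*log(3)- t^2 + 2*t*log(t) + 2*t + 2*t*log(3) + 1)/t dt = (t^3 - t^2 + 2*t + 1)*log(3*t) + C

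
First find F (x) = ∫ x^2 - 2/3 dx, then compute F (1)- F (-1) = -2/3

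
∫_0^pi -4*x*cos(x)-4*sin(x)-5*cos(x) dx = 0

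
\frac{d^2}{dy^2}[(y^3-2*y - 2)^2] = 30*y^4 - 48*y^2 - 24*y + 8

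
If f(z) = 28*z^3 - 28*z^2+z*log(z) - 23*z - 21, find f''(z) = (168*z^2 - 56*z + 1)/z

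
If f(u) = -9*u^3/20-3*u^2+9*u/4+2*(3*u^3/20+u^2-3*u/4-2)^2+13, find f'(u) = 27*u^5/100 + 3*u^4 + 31*u^3/5 - 279*u^2/20 - 79*u/4 + 33/4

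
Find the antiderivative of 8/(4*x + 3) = 2*log(-4*x - 3) + C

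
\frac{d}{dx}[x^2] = 2*x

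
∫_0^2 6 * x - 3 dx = 6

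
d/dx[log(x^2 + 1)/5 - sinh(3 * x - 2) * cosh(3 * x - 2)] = -(15*x^2*sinh(3*x - 2)^2 + 15*x^2*cosh(3*x - 2)^2 - 2*x + 15*sinh(3*x - 2)^2 + 15*cosh(3*x - 2)^2)/(5*x^2 + 5)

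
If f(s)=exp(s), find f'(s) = exp(s)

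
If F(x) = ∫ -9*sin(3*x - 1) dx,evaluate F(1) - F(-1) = 3*cos(2) - 3*cos(4)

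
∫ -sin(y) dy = cos(y) + C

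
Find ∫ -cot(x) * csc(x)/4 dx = csc(x)/4 + C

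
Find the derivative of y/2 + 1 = 1/2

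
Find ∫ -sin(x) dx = cos(x) + C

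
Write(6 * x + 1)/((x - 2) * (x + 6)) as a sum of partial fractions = 35/(8*(x + 6)) + 13/(8*(x - 2))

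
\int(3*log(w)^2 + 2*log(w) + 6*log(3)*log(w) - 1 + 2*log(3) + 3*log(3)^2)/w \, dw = (log(3*w)^2 + log(3*w) - 1)*log(3*w) + C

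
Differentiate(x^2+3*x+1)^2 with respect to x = 4*x^3 + 18*x^2 + 22*x + 6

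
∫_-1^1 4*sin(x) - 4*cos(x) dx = -8*sin(1)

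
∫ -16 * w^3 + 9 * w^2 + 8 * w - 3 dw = -4*w^4 + 3*w^3 + 4*w^2 - 3*w + C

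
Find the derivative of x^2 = 2*x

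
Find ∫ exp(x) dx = exp(x) + C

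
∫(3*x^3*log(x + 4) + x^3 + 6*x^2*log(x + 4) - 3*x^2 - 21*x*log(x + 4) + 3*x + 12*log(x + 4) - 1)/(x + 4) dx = (x - 1)^3*log(x + 4) + C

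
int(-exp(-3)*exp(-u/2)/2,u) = exp(-u/2 - 3) + C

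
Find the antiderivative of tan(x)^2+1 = tan(x) + C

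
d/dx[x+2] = 1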